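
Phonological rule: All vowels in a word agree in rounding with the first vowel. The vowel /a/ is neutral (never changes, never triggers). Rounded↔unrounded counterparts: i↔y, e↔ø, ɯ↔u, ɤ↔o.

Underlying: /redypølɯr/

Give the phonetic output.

[redipelɯr]

/y/ harmonizes with /e/ ([-round]) → [i]
/ø/ harmonizes with /e/ ([-round]) → [e]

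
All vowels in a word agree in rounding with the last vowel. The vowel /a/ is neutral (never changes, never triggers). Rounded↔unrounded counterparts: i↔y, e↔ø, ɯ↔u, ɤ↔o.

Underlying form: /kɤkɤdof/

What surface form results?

[kokodof]

/ɤ/ harmonizes with /o/ ([+round]) → [o]
/ɤ/ harmonizes with /o/ ([+round]) → [o]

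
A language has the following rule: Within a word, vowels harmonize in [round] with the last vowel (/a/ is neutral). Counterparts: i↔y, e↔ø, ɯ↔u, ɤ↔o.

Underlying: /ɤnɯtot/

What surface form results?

[onutot]

/ɤ/ harmonizes with /o/ ([+round]) → [o]
/ɯ/ harmonizes with /o/ ([+round]) → [u]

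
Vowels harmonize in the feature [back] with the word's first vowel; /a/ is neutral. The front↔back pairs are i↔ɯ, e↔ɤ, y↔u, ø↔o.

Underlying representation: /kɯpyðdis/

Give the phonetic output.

/y/ harmonizes with /ɯ/ ([+back]) → [u]
/i/ harmonizes with /ɯ/ ([+back]) → [ɯ]

[kɯpuðdɯs]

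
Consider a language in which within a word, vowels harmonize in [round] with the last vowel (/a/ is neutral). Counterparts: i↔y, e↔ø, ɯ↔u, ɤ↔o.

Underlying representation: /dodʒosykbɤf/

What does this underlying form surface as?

/o/ harmonizes with /ɤ/ ([-round]) → [ɤ]
/o/ harmonizes with /ɤ/ ([-round]) → [ɤ]
/y/ harmonizes with /ɤ/ ([-round]) → [i]

[dɤdʒɤsikbɤf]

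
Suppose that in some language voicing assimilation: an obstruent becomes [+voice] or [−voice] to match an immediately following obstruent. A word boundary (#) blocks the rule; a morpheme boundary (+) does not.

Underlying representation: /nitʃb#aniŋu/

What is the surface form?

/tʃ/ before /b/ (voiced) → [dʒ]

[nidʒb#aniŋu]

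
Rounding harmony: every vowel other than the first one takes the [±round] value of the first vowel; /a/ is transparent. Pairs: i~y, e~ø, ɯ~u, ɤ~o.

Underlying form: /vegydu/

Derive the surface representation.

[vegidɯ]

/y/ harmonizes with /e/ ([-round]) → [i]
/u/ harmonizes with /e/ ([-round]) → [ɯ]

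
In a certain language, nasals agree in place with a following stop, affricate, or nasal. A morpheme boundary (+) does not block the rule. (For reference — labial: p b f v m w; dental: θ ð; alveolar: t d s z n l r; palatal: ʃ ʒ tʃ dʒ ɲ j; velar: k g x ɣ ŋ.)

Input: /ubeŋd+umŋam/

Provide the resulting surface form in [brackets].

/ŋ/ before /d/ (alveolar) → [n]
/m/ before /ŋ/ (velar) → [ŋ]

[ubend+uŋŋam]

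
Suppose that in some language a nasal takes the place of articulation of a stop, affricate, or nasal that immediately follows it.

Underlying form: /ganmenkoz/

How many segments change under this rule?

/n/ before /m/ (labial) → [m]
/n/ before /k/ (velar) → [ŋ]
2 segments change.

2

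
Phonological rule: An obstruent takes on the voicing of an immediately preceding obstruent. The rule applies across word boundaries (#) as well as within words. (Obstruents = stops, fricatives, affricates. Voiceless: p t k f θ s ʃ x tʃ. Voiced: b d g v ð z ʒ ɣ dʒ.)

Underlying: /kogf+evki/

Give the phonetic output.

/f/ after /g/ (voiced) → [v]
/k/ after /v/ (voiced) → [g]

[kogv+evgi]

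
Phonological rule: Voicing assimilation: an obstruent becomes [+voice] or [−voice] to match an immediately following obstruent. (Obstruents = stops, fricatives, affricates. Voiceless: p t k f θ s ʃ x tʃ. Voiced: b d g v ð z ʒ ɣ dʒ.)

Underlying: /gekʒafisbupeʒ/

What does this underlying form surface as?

[gegʒafizbupeʒ]

/k/ before /ʒ/ (voiced) → [g]
/s/ before /b/ (voiced) → [z]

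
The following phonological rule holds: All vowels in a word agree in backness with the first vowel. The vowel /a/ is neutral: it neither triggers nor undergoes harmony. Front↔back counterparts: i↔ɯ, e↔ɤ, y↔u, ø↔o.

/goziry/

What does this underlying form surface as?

/i/ harmonizes with /o/ ([+back]) → [ɯ]
/y/ harmonizes with /o/ ([+back]) → [u]

[gozɯru]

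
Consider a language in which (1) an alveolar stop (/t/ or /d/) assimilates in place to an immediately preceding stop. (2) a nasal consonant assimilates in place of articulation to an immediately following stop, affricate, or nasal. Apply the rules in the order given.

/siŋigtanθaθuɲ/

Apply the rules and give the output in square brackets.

[siŋigkanθaθuɲ]

Rule 1: /t/ after /g/ (velar) → [k]
After rule 1: siŋigkanθaθuɲ
Rule 2: no segment meets the rule's conditions; no change.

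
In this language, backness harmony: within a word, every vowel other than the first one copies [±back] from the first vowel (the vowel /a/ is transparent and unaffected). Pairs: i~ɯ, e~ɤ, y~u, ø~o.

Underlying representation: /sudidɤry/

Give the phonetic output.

[sudɯdɤru]

/i/ harmonizes with /u/ ([+back]) → [ɯ]
/y/ harmonizes with /u/ ([+back]) → [u]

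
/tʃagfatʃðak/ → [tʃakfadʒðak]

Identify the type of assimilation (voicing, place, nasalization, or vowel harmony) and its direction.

voicing assimilation, regressive

/g/→[k] /tʃ/→[dʒ].
Each target copies a feature from the following segment, so the direction is regressive.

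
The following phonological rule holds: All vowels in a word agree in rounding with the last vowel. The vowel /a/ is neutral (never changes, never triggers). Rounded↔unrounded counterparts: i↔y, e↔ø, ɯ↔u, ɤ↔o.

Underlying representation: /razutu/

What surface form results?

no segment meets the rule's conditions; no change.

[razutu]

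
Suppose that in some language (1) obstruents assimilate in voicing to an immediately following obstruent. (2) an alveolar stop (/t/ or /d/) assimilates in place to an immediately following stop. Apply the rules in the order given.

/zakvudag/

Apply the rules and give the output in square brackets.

Rule 1: /k/ before /v/ (voiced) → [g]
After rule 1: zagvudag
Rule 2: no segment meets the rule's conditions; no change.

[zagvudag]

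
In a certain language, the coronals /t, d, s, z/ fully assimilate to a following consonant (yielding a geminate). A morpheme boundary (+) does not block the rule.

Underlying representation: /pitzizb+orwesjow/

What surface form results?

/t/ before /z/ → [z] (total assimilation)
/z/ before /b/ → [b] (total assimilation)
/s/ before /j/ → [j] (total assimilation)

[pizzibb+orwejjow]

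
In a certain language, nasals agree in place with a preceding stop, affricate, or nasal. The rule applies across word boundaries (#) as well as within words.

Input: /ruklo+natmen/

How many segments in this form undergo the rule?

/m/ after /t/ (alveolar) → [n]
1 segment changes.

1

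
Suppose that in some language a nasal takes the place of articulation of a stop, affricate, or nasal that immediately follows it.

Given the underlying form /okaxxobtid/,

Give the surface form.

[okaxxobtid]

no segment meets the rule's conditions; no change.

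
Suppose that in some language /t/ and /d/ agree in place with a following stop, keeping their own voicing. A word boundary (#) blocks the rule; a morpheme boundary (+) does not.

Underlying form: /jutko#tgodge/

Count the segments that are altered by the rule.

3

/t/ before /k/ (velar) → [k]
/t/ before /g/ (velar) → [k]
/d/ before /g/ (velar) → [g]
3 segments change.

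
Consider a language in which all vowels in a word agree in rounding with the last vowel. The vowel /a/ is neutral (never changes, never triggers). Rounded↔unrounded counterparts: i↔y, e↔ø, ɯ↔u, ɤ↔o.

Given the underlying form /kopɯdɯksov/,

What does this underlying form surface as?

[kopuduksov]

/ɯ/ harmonizes with /o/ ([+round]) → [u]
/ɯ/ harmonizes with /o/ ([+round]) → [u]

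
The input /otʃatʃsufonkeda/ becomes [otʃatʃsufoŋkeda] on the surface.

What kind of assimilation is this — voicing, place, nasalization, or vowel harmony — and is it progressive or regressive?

place assimilation, regressive

/n/→[ŋ].
Each target copies a feature from the following segment, so the direction is regressive.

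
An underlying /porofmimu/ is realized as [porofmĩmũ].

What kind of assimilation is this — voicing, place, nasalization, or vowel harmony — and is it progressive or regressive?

/i/→[ĩ] /u/→[ũ].
Each target copies a feature from the preceding segment, so the direction is progressive.

nasalization, progressive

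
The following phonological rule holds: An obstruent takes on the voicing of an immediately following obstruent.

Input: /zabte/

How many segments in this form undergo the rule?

1

/b/ before /t/ (voiceless) → [p]
1 segment changes.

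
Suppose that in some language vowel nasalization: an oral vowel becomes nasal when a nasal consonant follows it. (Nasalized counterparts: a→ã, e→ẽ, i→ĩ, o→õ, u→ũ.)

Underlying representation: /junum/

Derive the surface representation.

[jũnũm]

/u/ before nasal /n/ → [ũ]
/u/ before nasal /m/ → [ũ]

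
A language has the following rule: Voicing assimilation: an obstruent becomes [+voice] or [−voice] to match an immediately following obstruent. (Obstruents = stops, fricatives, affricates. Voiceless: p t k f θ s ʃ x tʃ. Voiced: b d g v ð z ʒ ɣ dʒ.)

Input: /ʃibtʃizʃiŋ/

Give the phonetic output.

[ʃiptʃisʃiŋ]

/b/ before /tʃ/ (voiceless) → [p]
/z/ before /ʃ/ (voiceless) → [s]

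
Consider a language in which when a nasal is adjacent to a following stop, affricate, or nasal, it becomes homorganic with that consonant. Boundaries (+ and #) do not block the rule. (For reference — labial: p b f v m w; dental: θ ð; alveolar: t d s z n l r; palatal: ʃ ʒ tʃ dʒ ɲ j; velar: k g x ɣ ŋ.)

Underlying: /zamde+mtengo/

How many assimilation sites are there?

3

/m/ before /d/ (alveolar) → [n]
/m/ before /t/ (alveolar) → [n]
/n/ before /g/ (velar) → [ŋ]
3 segments change.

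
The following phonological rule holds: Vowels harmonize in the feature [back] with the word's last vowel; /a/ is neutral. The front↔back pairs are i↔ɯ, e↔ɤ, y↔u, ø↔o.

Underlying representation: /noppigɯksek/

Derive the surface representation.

[nøppigiksek]

/o/ harmonizes with /e/ ([-back]) → [ø]
/ɯ/ harmonizes with /e/ ([-back]) → [i]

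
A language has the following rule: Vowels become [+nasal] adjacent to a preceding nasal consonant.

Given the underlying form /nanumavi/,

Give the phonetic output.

[nãnũmãvi]

/a/ after nasal /n/ → [ã]
/u/ after nasal /n/ → [ũ]
/a/ after nasal /m/ → [ã]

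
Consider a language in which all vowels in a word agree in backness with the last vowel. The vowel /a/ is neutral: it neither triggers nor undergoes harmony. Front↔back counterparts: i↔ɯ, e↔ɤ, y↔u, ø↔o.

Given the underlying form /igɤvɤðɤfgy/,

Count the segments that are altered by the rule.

/ɤ/ harmonizes with /y/ ([-back]) → [e]
/ɤ/ harmonizes with /y/ ([-back]) → [e]
/ɤ/ harmonizes with /y/ ([-back]) → [e]
3 segments change.

3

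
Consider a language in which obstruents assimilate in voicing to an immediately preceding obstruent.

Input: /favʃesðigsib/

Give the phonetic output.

[favʒesθigzib]

/ʃ/ after /v/ (voiced) → [ʒ]
/ð/ after /s/ (voiceless) → [θ]
/s/ after /g/ (voiced) → [z]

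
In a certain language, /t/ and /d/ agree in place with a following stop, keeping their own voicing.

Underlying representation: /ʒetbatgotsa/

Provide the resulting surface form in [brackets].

[ʒepbakgotsa]

/t/ before /b/ (labial) → [p]
/t/ before /g/ (velar) → [k]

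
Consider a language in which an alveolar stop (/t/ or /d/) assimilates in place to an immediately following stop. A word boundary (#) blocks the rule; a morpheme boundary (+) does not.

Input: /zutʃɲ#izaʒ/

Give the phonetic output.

[zutʃɲ#izaʒ]

no segment meets the rule's conditions; no change.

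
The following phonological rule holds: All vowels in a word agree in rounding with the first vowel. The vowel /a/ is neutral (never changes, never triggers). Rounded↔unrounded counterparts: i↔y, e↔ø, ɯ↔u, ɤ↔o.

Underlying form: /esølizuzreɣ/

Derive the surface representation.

[eselizɯzreɣ]

/ø/ harmonizes with /e/ ([-round]) → [e]
/u/ harmonizes with /e/ ([-round]) → [ɯ]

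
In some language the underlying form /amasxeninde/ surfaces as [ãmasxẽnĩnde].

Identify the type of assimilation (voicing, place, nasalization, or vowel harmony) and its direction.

nasalization, regressive

/a/→[ã] /e/→[ẽ] /i/→[ĩ].
Each target copies a feature from the following segment, so the direction is regressive.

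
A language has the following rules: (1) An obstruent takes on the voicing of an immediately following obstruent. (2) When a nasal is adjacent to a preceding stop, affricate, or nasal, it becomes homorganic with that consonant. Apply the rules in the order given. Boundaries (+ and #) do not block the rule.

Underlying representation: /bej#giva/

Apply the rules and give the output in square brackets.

Rule 1: no segment meets the rule's conditions; no change.
After rule 1: bej#giva
Rule 2: no segment meets the rule's conditions; no change.

[bej#giva]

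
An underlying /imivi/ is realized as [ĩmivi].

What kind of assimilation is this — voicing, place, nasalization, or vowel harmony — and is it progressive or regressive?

nasalization, regressive

/i/→[ĩ].
Each target copies a feature from the following segment, so the direction is regressive.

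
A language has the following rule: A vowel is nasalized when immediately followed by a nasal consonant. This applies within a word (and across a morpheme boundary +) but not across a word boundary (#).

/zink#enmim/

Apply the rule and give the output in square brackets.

[zĩnk#ẽnmĩm]

/i/ before nasal /n/ → [ĩ]
/e/ before nasal /n/ → [ẽ]
/i/ before nasal /m/ → [ĩ]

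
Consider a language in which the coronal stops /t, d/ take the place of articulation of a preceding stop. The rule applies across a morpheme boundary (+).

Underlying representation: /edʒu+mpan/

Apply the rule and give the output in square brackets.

no segment meets the rule's conditions; no change.

[edʒu+mpan]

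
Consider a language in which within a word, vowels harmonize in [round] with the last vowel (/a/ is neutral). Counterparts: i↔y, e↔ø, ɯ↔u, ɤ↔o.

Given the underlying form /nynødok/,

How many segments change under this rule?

0

No segment meets the rule's conditions.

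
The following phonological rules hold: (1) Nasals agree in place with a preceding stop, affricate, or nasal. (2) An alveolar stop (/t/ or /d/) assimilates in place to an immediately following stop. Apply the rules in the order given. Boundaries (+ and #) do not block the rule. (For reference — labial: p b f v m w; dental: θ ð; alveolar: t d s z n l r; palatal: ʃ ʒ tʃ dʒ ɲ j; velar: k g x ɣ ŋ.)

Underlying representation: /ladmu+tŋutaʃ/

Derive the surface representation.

[ladnu+tnutaʃ]

Rule 1: /m/ after /d/ (alveolar) → [n]
Rule 1: /ŋ/ after /t/ (alveolar) → [n]
After rule 1: ladnu+tnutaʃ
Rule 2: no segment meets the rule's conditions; no change.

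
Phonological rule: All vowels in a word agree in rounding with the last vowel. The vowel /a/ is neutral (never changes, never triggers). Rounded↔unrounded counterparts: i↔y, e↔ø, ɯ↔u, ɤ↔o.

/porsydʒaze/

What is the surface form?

/o/ harmonizes with /e/ ([-round]) → [ɤ]
/y/ harmonizes with /e/ ([-round]) → [i]

[pɤrsidʒaze]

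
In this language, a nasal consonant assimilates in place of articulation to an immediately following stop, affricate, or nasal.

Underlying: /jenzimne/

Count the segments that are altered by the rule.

/m/ before /n/ (alveolar) → [n]
1 segment changes.

1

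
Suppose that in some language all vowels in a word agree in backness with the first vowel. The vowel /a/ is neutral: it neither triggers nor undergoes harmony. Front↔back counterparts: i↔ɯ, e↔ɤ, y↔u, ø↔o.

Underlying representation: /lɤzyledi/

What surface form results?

/y/ harmonizes with /ɤ/ ([+back]) → [u]
/e/ harmonizes with /ɤ/ ([+back]) → [ɤ]
/i/ harmonizes with /ɤ/ ([+back]) → [ɯ]

[lɤzulɤdɯ]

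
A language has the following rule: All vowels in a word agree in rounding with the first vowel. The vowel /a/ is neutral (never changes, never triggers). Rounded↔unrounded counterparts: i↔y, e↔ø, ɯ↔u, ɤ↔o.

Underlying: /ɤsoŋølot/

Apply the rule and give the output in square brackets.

[ɤsɤŋelɤt]

/o/ harmonizes with /ɤ/ ([-round]) → [ɤ]
/ø/ harmonizes with /ɤ/ ([-round]) → [e]
/o/ harmonizes with /ɤ/ ([-round]) → [ɤ]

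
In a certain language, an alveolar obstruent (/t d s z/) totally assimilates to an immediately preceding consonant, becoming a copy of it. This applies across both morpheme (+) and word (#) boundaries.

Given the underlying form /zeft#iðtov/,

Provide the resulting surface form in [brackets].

[zeff#iððov]

/t/ after /f/ → [f] (total assimilation)
/t/ after /ð/ → [ð] (total assimilation)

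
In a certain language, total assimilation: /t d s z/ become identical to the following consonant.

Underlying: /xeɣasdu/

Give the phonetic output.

/s/ before /d/ → [d] (total assimilation)

[xeɣaddu]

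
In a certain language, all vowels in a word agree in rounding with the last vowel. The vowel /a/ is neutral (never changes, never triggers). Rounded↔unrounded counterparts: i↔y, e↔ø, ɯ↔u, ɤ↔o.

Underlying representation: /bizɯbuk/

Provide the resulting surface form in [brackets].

/i/ harmonizes with /u/ ([+round]) → [y]
/ɯ/ harmonizes with /u/ ([+round]) → [u]

[byzubuk]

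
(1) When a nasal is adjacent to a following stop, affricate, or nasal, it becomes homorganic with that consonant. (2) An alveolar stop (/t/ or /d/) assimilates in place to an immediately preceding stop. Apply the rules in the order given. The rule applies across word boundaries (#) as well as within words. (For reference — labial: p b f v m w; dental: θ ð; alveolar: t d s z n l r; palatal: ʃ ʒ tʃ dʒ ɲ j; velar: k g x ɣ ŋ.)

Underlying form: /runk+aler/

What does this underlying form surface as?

Rule 1: /n/ before /k/ (velar) → [ŋ]
After rule 1: ruŋk+aler
Rule 2: no segment meets the rule's conditions; no change.

[ruŋk+aler]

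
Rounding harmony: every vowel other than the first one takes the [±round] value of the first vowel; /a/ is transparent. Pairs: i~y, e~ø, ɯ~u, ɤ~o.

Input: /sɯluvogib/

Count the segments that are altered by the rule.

2

/u/ harmonizes with /ɯ/ ([-round]) → [ɯ]
/o/ harmonizes with /ɯ/ ([-round]) → [ɤ]
2 segments change.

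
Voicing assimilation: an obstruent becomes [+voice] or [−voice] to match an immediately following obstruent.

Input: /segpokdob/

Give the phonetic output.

/g/ before /p/ (voiceless) → [k]
/k/ before /d/ (voiced) → [g]

[sekpogdob]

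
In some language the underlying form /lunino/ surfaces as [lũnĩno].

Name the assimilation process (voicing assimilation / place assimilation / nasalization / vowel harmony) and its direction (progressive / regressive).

/u/→[ũ] /i/→[ĩ].
Each target copies a feature from the following segment, so the direction is regressive.

nasalization, regressive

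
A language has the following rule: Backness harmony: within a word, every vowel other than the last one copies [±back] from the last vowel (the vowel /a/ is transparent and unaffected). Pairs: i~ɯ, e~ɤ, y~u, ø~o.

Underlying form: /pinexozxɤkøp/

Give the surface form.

[pinexøzxekøp]

/o/ harmonizes with /ø/ ([-back]) → [ø]
/ɤ/ harmonizes with /ø/ ([-back]) → [e]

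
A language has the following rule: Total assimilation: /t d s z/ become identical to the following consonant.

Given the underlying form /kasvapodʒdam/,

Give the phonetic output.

[kavvapodʒdam]

/s/ before /v/ → [v] (total assimilation)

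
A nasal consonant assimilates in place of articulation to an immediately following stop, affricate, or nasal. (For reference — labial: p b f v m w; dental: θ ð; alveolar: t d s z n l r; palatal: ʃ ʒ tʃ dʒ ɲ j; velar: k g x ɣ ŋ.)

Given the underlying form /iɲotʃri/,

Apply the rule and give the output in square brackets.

[iɲotʃri]

no segment meets the rule's conditions; no change.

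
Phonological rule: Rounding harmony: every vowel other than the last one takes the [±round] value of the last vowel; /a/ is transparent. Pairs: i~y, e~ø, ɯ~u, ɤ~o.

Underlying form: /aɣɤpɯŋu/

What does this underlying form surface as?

[aɣopuŋu]

/ɤ/ harmonizes with /u/ ([+round]) → [o]
/ɯ/ harmonizes with /u/ ([+round]) → [u]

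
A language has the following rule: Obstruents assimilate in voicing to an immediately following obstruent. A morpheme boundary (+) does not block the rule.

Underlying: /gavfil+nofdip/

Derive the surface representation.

[gaffil+novdip]

/v/ before /f/ (voiceless) → [f]
/f/ before /d/ (voiced) → [v]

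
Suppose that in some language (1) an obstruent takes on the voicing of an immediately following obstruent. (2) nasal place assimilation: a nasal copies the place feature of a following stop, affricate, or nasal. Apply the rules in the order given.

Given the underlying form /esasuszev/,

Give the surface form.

Rule 1: /s/ before /z/ (voiced) → [z]
After rule 1: esasuzzev
Rule 2: no segment meets the rule's conditions; no change.

[esasuzzev]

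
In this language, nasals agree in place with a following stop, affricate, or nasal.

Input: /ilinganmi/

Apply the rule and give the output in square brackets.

/n/ before /g/ (velar) → [ŋ]
/n/ before /m/ (labial) → [m]

[iliŋgammi]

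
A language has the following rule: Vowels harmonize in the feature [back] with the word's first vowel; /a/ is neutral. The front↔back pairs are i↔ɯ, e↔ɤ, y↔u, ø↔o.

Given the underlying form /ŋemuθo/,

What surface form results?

/u/ harmonizes with /e/ ([-back]) → [y]
/o/ harmonizes with /e/ ([-back]) → [ø]

[ŋemyθø]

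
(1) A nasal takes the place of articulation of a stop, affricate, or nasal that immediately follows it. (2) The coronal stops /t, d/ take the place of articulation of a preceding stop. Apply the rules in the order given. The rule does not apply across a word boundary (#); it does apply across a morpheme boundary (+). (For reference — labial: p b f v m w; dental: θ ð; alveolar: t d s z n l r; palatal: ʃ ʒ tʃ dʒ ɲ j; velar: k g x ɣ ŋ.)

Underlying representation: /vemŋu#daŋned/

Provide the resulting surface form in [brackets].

Rule 1: /m/ before /ŋ/ (velar) → [ŋ]
Rule 1: /ŋ/ before /n/ (alveolar) → [n]
After rule 1: veŋŋu#danned
Rule 2: no segment meets the rule's conditions; no change.

[veŋŋu#danned]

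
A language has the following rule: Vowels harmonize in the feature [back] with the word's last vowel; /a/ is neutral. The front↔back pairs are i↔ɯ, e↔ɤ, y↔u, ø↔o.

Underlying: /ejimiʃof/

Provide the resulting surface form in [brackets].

/e/ harmonizes with /o/ ([+back]) → [ɤ]
/i/ harmonizes with /o/ ([+back]) → [ɯ]
/i/ harmonizes with /o/ ([+back]) → [ɯ]

[ɤjɯmɯʃof]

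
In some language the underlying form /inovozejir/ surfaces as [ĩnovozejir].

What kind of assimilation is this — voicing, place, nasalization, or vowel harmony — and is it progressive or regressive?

nasalization, regressive

/i/→[ĩ].
Each target copies a feature from the following segment, so the direction is regressive.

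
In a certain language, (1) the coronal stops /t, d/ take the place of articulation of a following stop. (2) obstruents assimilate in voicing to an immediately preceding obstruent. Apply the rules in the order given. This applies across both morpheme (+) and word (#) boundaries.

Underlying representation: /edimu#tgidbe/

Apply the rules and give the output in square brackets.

[edimu#kkibbe]

Rule 1: /t/ before /g/ (velar) → [k]
Rule 1: /d/ before /b/ (labial) → [b]
After rule 1: edimu#kgibbe
Rule 2: /g/ after /k/ (voiceless) → [k]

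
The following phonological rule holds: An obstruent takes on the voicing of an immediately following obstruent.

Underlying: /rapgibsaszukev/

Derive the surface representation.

[rabgipsazzukev]

/p/ before /g/ (voiced) → [b]
/b/ before /s/ (voiceless) → [p]
/s/ before /z/ (voiced) → [z]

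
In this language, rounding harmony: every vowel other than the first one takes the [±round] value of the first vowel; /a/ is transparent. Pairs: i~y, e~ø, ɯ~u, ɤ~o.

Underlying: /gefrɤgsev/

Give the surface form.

[gefrɤgsev]

no segment meets the rule's conditions; no change.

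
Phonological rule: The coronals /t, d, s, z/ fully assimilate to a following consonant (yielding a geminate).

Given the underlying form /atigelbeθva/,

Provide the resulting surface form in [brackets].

[atigelbeθva]

no segment meets the rule's conditions; no change.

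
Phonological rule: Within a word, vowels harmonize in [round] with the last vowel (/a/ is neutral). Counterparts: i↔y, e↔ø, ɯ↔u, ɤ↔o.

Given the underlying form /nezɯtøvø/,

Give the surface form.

[nøzutøvø]

/e/ harmonizes with /ø/ ([+round]) → [ø]
/ɯ/ harmonizes with /ø/ ([+round]) → [u]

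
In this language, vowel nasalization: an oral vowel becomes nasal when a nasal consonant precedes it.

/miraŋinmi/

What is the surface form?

/i/ after nasal /m/ → [ĩ]
/i/ after nasal /ŋ/ → [ĩ]
/i/ after nasal /m/ → [ĩ]

[mĩraŋĩnmĩ]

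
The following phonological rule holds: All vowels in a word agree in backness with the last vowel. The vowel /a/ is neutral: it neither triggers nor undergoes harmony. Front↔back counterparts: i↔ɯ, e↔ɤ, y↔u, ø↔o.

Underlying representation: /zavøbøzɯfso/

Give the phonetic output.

[zavobozɯfso]

/ø/ harmonizes with /o/ ([+back]) → [o]
/ø/ harmonizes with /o/ ([+back]) → [o]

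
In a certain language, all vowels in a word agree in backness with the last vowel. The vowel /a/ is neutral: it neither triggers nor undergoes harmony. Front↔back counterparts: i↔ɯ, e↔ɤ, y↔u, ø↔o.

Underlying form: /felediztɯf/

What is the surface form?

/e/ harmonizes with /ɯ/ ([+back]) → [ɤ]
/e/ harmonizes with /ɯ/ ([+back]) → [ɤ]
/i/ harmonizes with /ɯ/ ([+back]) → [ɯ]

[fɤlɤdɯztɯf]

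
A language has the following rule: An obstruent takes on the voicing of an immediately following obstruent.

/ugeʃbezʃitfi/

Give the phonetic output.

[ugeʒbesʃitfi]

/ʃ/ before /b/ (voiced) → [ʒ]
/z/ before /ʃ/ (voiceless) → [s]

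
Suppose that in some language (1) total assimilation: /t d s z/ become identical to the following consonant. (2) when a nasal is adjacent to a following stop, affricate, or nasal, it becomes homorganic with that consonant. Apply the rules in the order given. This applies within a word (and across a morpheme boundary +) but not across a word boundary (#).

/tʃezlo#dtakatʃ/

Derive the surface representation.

[tʃello#ttakatʃ]

Rule 1: /z/ before /l/ → [l] (total assimilation)
Rule 1: /d/ before /t/ → [t] (total assimilation)
After rule 1: tʃello#ttakatʃ
Rule 2: no segment meets the rule's conditions; no change.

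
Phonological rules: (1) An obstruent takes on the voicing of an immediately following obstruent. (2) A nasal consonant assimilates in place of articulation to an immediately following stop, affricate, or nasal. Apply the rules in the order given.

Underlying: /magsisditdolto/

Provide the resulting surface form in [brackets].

[maksizdiddolto]

Rule 1: /g/ before /s/ (voiceless) → [k]
Rule 1: /s/ before /d/ (voiced) → [z]
Rule 1: /t/ before /d/ (voiced) → [d]
After rule 1: maksizdiddolto
Rule 2: no segment meets the rule's conditions; no change.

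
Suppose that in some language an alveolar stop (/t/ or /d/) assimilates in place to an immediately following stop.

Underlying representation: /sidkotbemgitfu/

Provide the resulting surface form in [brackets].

[sigkopbemgitfu]

/d/ before /k/ (velar) → [g]
/t/ before /b/ (labial) → [p]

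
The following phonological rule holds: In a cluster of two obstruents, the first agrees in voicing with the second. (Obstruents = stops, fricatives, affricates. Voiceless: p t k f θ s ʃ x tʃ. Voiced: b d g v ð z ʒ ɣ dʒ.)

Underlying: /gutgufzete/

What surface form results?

[gudguvzete]

/t/ before /g/ (voiced) → [d]
/f/ before /z/ (voiced) → [v]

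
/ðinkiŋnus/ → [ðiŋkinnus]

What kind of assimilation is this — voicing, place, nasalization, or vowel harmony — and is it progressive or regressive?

/n/→[ŋ] /ŋ/→[n].
Each target copies a feature from the following segment, so the direction is regressive.

place assimilation, regressive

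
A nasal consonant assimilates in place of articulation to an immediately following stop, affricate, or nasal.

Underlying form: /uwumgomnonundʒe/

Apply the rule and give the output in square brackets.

/m/ before /g/ (velar) → [ŋ]
/m/ before /n/ (alveolar) → [n]
/n/ before /dʒ/ (palatal) → [ɲ]

[uwuŋgonnonuɲdʒe]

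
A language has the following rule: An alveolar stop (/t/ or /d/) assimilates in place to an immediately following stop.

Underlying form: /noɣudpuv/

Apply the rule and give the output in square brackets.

/d/ before /p/ (labial) → [b]

[noɣubpuv]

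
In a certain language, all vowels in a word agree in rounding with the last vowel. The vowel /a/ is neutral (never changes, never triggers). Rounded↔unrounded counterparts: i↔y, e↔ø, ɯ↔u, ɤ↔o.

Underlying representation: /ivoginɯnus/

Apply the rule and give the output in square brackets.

/i/ harmonizes with /u/ ([+round]) → [y]
/i/ harmonizes with /u/ ([+round]) → [y]
/ɯ/ harmonizes with /u/ ([+round]) → [u]

[yvogynunus]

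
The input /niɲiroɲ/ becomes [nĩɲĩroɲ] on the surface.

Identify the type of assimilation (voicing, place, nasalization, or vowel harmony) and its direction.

/i/→[ĩ] /i/→[ĩ].
Each target copies a feature from the preceding segment, so the direction is progressive.

nasalization, progressive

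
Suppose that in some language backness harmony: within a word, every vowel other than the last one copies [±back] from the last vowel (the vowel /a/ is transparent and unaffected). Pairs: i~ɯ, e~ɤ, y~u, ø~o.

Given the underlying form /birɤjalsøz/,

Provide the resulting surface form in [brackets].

[birejalsøz]

/ɤ/ harmonizes with /ø/ ([-back]) → [e]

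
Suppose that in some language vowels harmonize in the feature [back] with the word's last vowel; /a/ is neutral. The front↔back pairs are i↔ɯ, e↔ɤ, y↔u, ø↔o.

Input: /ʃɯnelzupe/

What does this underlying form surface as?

[ʃinelzype]

/ɯ/ harmonizes with /e/ ([-back]) → [i]
/u/ harmonizes with /e/ ([-back]) → [y]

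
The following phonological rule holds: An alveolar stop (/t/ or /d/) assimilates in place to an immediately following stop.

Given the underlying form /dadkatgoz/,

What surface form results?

/d/ before /k/ (velar) → [g]
/t/ before /g/ (velar) → [k]

[dagkakgoz]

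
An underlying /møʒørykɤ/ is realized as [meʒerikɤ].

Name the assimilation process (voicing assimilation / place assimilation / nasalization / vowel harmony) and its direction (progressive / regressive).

/ø/→[e] /ø/→[e] /y/→[i].
Vowels agree with the last vowel, so the harmony is regressive.

vowel harmony, regressive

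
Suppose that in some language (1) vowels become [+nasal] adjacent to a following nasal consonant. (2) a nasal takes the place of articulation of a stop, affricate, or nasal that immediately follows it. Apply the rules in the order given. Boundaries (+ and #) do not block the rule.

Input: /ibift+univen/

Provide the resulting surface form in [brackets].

Rule 1: /u/ before nasal /n/ → [ũ]
Rule 1: /e/ before nasal /n/ → [ẽ]
After rule 1: ibift+ũnivẽn
Rule 2: no segment meets the rule's conditions; no change.

[ibift+ũnivẽn]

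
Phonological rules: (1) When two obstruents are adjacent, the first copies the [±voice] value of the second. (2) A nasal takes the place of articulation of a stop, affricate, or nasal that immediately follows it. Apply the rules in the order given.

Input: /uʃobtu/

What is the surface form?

Rule 1: /b/ before /t/ (voiceless) → [p]
After rule 1: uʃoptu
Rule 2: no segment meets the rule's conditions; no change.

[uʃoptu]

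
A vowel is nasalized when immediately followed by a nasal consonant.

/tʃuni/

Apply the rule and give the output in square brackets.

/u/ before nasal /n/ → [ũ]

[tʃũni]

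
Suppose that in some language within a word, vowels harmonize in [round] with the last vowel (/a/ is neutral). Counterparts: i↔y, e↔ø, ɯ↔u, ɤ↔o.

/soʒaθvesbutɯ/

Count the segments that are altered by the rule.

/o/ harmonizes with /ɯ/ ([-round]) → [ɤ]
/u/ harmonizes with /ɯ/ ([-round]) → [ɯ]
2 segments change.

2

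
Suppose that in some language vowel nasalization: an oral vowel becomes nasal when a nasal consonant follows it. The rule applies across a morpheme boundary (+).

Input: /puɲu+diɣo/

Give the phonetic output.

[pũɲu+diɣo]

/u/ before nasal /ɲ/ → [ũ]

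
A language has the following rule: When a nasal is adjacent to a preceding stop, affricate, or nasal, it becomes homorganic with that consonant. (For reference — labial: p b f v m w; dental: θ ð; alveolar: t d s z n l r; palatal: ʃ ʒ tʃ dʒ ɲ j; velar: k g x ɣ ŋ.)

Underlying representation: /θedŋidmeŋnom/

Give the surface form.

/ŋ/ after /d/ (alveolar) → [n]
/m/ after /d/ (alveolar) → [n]
/n/ after /ŋ/ (velar) → [ŋ]

[θednidneŋŋom]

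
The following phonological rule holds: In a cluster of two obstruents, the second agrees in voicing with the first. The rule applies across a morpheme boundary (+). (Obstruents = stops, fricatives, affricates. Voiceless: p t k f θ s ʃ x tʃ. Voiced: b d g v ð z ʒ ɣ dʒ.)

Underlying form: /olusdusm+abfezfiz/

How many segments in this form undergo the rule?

/d/ after /s/ (voiceless) → [t]
/f/ after /b/ (voiced) → [v]
/f/ after /z/ (voiced) → [v]
3 segments change.

3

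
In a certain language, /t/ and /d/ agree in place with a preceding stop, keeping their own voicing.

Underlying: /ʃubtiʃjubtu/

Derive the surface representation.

[ʃubpiʃjubpu]

/t/ after /b/ (labial) → [p]
/t/ after /b/ (labial) → [p]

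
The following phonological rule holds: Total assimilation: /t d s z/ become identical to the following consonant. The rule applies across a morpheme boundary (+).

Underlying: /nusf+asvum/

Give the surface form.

/s/ before /f/ → [f] (total assimilation)
/s/ before /v/ → [v] (total assimilation)

[nuff+avvum]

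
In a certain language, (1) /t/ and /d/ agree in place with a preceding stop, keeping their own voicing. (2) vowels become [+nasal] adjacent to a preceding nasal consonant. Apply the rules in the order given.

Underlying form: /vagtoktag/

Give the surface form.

Rule 1: /t/ after /g/ (velar) → [k]
Rule 1: /t/ after /k/ (velar) → [k]
After rule 1: vagkokkag
Rule 2: no segment meets the rule's conditions; no change.

[vagkokkag]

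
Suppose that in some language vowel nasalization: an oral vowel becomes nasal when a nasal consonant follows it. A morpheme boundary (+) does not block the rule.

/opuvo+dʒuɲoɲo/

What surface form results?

/u/ before nasal /ɲ/ → [ũ]
/o/ before nasal /ɲ/ → [õ]

[opuvo+dʒũɲõɲo]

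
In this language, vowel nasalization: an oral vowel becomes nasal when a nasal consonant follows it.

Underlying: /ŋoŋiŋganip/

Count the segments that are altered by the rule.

3

/o/ before nasal /ŋ/ → [õ]
/i/ before nasal /ŋ/ → [ĩ]
/a/ before nasal /n/ → [ã]
3 segments change.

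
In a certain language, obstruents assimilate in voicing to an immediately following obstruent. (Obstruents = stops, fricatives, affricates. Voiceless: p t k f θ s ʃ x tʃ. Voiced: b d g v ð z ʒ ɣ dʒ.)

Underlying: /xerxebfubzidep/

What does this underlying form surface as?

/b/ before /f/ (voiceless) → [p]

[xerxepfubzidep]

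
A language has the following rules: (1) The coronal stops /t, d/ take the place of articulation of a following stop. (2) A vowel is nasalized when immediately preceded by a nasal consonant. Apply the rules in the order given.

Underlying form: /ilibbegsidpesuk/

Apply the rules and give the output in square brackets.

[ilibbegsibpesuk]

Rule 1: /d/ before /p/ (labial) → [b]
After rule 1: ilibbegsibpesuk
Rule 2: no segment meets the rule's conditions; no change.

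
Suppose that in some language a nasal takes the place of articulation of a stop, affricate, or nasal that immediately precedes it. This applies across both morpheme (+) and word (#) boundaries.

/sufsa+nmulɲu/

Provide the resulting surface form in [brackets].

[sufsa+nnulɲu]

/m/ after /n/ (alveolar) → [n]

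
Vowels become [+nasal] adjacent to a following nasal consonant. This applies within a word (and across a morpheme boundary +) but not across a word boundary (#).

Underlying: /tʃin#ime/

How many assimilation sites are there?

/i/ before nasal /n/ → [ĩ]
/i/ before nasal /m/ → [ĩ]
2 segments change.

2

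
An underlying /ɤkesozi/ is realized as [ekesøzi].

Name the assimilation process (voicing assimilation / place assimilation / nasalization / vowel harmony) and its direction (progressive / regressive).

vowel harmony, regressive

/ɤ/→[e] /o/→[ø].
Vowels agree with the last vowel, so the harmony is regressive.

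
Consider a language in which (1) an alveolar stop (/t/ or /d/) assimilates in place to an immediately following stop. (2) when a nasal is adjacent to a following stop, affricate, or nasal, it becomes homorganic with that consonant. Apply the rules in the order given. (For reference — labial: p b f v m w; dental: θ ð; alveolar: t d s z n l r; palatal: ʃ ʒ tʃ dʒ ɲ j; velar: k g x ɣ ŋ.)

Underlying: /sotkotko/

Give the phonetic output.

Rule 1: /t/ before /k/ (velar) → [k]
Rule 1: /t/ before /k/ (velar) → [k]
After rule 1: sokkokko
Rule 2: no segment meets the rule's conditions; no change.

[sokkokko]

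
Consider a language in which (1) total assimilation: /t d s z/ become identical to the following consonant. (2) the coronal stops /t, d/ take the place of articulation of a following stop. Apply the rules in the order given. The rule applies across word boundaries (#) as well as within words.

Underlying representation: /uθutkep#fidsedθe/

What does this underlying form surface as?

Rule 1: /t/ before /k/ → [k] (total assimilation)
Rule 1: /d/ before /s/ → [s] (total assimilation)
Rule 1: /d/ before /θ/ → [θ] (total assimilation)
After rule 1: uθukkep#fisseθθe
Rule 2: no segment meets the rule's conditions; no change.

[uθukkep#fisseθθe]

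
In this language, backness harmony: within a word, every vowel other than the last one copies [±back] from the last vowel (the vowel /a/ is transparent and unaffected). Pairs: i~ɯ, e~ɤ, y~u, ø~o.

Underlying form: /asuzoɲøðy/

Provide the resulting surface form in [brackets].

[asyzøɲøðy]

/u/ harmonizes with /y/ ([-back]) → [y]
/o/ harmonizes with /y/ ([-back]) → [ø]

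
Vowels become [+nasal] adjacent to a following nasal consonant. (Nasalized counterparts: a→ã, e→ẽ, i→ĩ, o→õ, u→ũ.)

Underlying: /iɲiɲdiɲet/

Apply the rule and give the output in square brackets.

/i/ before nasal /ɲ/ → [ĩ]
/i/ before nasal /ɲ/ → [ĩ]
/i/ before nasal /ɲ/ → [ĩ]

[ĩɲĩɲdĩɲet]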